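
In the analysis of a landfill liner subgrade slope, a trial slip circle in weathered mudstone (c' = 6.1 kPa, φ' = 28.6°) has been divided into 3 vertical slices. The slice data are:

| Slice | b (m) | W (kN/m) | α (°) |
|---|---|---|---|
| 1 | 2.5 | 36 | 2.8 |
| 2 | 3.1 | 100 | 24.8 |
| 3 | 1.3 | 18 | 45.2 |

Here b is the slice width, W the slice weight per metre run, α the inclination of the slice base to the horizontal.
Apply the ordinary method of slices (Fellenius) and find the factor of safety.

Ordinary method of slices: FS = Σ[c'·Δl_i + (W_i cosα_i)·tanφ'] / Σ W_i sinα_i, with Δl_i = b_i / cosα_i.
Slice 1: Δl = 2.5/cos2.8° = 2.503 m; N'_1 = 36·cos2.8° = 36.0; c'Δl = 15.27; W sinα = 1.8
Slice 2: Δl = 3.1/cos24.8° = 3.415 m; N'_2 = 100·cos24.8° = 90.8; c'Δl = 20.83; W sinα = 41.9
Slice 3: Δl = 1.3/cos45.2° = 1.845 m; N'_3 = 18·cos45.2° = 12.7; c'Δl = 11.25; W sinα = 12.8
Σc'Δl = 47.4 kN/m; ΣN' = 139.4 kN/m; ΣW sinα = 56.5 kN/m
Resisting = 47.4 + 139.4·tan28.6° = 47.4 + 76.0 = 123.4 kN/m
FS = 123.4 / 56.5 = 2.184

FS = 2.18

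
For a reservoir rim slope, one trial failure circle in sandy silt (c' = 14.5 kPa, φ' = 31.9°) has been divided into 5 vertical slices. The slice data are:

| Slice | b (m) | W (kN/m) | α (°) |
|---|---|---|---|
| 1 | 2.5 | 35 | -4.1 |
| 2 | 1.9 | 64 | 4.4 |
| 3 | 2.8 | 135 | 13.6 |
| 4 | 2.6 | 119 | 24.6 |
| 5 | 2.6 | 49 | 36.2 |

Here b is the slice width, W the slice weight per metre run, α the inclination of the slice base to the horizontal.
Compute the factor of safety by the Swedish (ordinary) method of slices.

Ordinary method of slices: FS = Σ[c'·Δl_i + (W_i cosα_i)·tanφ'] / Σ W_i sinα_i, with Δl_i = b_i / cosα_i.
Slice 1: Δl = 2.5/cos(-4.1°) = 2.506 m; N'_1 = 35·cos(-4.1°) = 34.9; c'Δl = 36.34; W sinα = -2.5
Slice 2: Δl = 1.9/cos4.4° = 1.906 m; N'_2 = 64·cos4.4° = 63.8; c'Δl = 27.63; W sinα = 4.9
Slice 3: Δl = 2.8/cos13.6° = 2.881 m; N'_3 = 135·cos13.6° = 131.2; c'Δl = 41.77; W sinα = 31.7
Slice 4: Δl = 2.6/cos24.6° = 2.860 m; N'_4 = 119·cos24.6° = 108.2; c'Δl = 41.46; W sinα = 49.5
Slice 5: Δl = 2.6/cos36.2° = 3.222 m; N'_5 = 49·cos36.2° = 39.5; c'Δl = 46.72; W sinα = 28.9
Σc'Δl = 193.9 kN/m; ΣN' = 377.7 kN/m; ΣW sinα = 112.6 kN/m
Resisting = 193.9 + 377.7·tan31.9° = 193.9 + 235.1 = 429.0 kN/m
FS = 429.0 / 112.6 = 3.809

FS = 3.81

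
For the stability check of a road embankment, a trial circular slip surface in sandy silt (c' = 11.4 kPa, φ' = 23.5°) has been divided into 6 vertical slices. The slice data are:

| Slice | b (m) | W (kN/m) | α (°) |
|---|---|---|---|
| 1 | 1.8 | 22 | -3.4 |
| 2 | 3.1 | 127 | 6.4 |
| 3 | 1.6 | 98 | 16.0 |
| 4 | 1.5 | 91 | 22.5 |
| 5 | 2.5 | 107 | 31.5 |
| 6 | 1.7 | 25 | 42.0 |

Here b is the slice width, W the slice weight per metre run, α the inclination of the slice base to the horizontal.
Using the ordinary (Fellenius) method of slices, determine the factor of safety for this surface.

FS = 2.33

Ordinary method of slices: FS = Σ[c'·Δl_i + (W_i cosα_i)·tanφ'] / Σ W_i sinα_i, with Δl_i = b_i / cosα_i.
Slice 1: Δl = 1.8/cos(-3.4°) = 1.803 m; N'_1 = 22·cos(-3.4°) = 22.0; c'Δl = 20.56; W sinα = -1.3
Slice 2: Δl = 3.1/cos6.4° = 3.119 m; N'_2 = 127·cos6.4° = 126.2; c'Δl = 35.56; W sinα = 14.2
Slice 3: Δl = 1.6/cos16.0° = 1.664 m; N'_3 = 98·cos16.0° = 94.2; c'Δl = 18.98; W sinα = 27.0
Slice 4: Δl = 1.5/cos22.5° = 1.624 m; N'_4 = 91·cos22.5° = 84.1; c'Δl = 18.51; W sinα = 34.8
Slice 5: Δl = 2.5/cos31.5° = 2.932 m; N'_5 = 107·cos31.5° = 91.2; c'Δl = 33.43; W sinα = 55.9
Slice 6: Δl = 1.7/cos42.0° = 2.288 m; N'_6 = 25·cos42.0° = 18.6; c'Δl = 26.08; W sinα = 16.7
Σc'Δl = 153.1 kN/m; ΣN' = 436.3 kN/m; ΣW sinα = 147.3 kN/m
Resisting = 153.1 + 436.3·tan23.5° = 153.1 + 189.7 = 342.8 kN/m
FS = 342.8 / 147.3 = 2.327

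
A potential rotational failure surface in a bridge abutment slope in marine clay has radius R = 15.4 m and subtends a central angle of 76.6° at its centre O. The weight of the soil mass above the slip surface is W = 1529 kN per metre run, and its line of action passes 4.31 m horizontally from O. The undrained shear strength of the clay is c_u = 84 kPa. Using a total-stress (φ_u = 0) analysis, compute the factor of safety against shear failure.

Taking moments about the centre O, the resisting moment is provided by the undrained shear strength acting along the arc:
Arc length L_a = R·θ = 15.4·(76.6°·π/180) = 15.4·1.3369 = 20.59 m
M_R = c_u·L_a·R = 84·20.59·15.4 = 26633.4 kN·m/m
M_D = W·d = 1529·4.31 = 6590.0 kN·m/m
FS = M_R / M_D = 26633.4 / 6590.0 = 4.041

FS = 4.04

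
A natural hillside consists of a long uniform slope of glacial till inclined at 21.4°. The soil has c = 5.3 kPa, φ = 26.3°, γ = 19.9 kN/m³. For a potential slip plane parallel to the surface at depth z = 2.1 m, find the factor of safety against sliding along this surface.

FS = 1.63

For an infinite slope with a slip plane parallel to the surface (no pore pressure): FS = [c + γz cos²β tanφ] / [γz sinβ cosβ].
γz = 19.9·2.1 = 41.79 kN/m²
Numerator = 5.3 + 41.79·cos²21.4°·tan26.3° = 5.3 + 41.79·0.8669·0.4942 = 23.204 kPa
Denominator = 41.79·sin21.4°·cos21.4° = 41.79·0.3649·0.9311 = 14.197 kPa
FS = 23.204 / 14.197 = 1.634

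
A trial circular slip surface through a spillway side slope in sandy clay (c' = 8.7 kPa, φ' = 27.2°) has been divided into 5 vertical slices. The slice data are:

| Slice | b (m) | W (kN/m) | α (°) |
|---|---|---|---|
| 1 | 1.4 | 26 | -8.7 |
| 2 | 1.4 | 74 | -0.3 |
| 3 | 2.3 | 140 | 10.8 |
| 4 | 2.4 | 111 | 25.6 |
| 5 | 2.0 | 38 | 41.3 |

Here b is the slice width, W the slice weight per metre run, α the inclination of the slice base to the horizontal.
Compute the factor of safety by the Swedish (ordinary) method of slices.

FS = 2.94

Ordinary method of slices: FS = Σ[c'·Δl_i + (W_i cosα_i)·tanφ'] / Σ W_i sinα_i, with Δl_i = b_i / cosα_i.
Slice 1: Δl = 1.4/cos(-8.7°) = 1.416 m; N'_1 = 26·cos(-8.7°) = 25.7; c'Δl = 12.32; W sinα = -3.9
Slice 2: Δl = 1.4/cos(-0.3°) = 1.400 m; N'_2 = 74·cos(-0.3°) = 74.0; c'Δl = 12.18; W sinα = -0.4
Slice 3: Δl = 2.3/cos10.8° = 2.341 m; N'_3 = 140·cos10.8° = 137.5; c'Δl = 20.37; W sinα = 26.2
Slice 4: Δl = 2.4/cos25.6° = 2.661 m; N'_4 = 111·cos25.6° = 100.1; c'Δl = 23.15; W sinα = 48.0
Slice 5: Δl = 2.0/cos41.3° = 2.662 m; N'_5 = 38·cos41.3° = 28.5; c'Δl = 23.16; W sinα = 25.1
Σc'Δl = 91.2 kN/m; ΣN' = 365.9 kN/m; ΣW sinα = 95.0 kN/m
Resisting = 91.2 + 365.9·tan27.2° = 91.2 + 188.0 = 279.2 kN/m
FS = 279.2 / 95.0 = 2.941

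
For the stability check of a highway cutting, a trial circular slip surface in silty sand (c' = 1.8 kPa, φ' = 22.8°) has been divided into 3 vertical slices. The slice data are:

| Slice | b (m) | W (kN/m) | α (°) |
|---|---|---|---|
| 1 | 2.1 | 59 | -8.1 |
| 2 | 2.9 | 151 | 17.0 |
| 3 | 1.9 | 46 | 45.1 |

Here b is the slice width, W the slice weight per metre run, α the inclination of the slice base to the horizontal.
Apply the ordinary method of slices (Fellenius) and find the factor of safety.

FS = 1.65

Ordinary method of slices: FS = Σ[c'·Δl_i + (W_i cosα_i)·tanφ'] / Σ W_i sinα_i, with Δl_i = b_i / cosα_i.
Slice 1: Δl = 2.1/cos(-8.1°) = 2.121 m; N'_1 = 59·cos(-8.1°) = 58.4; c'Δl = 3.82; W sinα = -8.3
Slice 2: Δl = 2.9/cos17.0° = 3.033 m; N'_2 = 151·cos17.0° = 144.4; c'Δl = 5.46; W sinα = 44.1
Slice 3: Δl = 1.9/cos45.1° = 2.692 m; N'_3 = 46·cos45.1° = 32.5; c'Δl = 4.85; W sinα = 32.6
Σc'Δl = 14.1 kN/m; ΣN' = 235.3 kN/m; ΣW sinα = 68.4 kN/m
Resisting = 14.1 + 235.3·tan22.8° = 14.1 + 98.9 = 113.0 kN/m
FS = 113.0 / 68.4 = 1.652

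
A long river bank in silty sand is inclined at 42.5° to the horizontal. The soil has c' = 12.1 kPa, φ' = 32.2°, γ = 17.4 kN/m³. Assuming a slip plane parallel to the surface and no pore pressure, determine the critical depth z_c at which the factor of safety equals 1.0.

z_c = 4.46 m

Setting FS = 1.00 in FS = [c' + γz cos²β tanφ'] / [γz sinβ cosβ] and solving for z:
z = c' / [γ cosβ (FS·sinβ − cosβ·tanφ')]
  = 12.1 / [17.4·cos42.5°·(1.00·sin42.5° − cos42.5°·tan32.2°)]
  = 12.1 / [17.4·0.7373·(1.00·0.6756 − 0.7373·0.6297)]
  = 12.1 / 2.7107 = 4.464 m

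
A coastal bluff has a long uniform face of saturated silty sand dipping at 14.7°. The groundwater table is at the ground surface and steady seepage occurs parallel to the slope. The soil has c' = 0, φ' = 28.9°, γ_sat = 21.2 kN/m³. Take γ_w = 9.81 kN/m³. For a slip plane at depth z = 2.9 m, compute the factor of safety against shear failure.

FS = 1.13

With seepage parallel to the slope and the water table at the surface, the effective normal stress on the slip plane uses the buoyant unit weight γ' = γ_sat − γ_w while the driving shear stress uses γ_sat:
FS = [c' + γ' z cos²β tanφ'] / [γ_sat z sinβ cosβ]
(For c' = 0 this reduces to FS = (γ'/γ_sat)·tanφ'/tanβ.)
γ' = 21.2 − 9.81 = 11.39 kN/m³
Numerator = 0.0 + 11.39·2.9·cos²14.7°·tan28.9° = 0.0 + 11.39·2.9·0.9356·0.5520 = 17.060 kPa
Denominator = 21.2·2.9·sin14.7°·cos14.7° = 21.2·2.9·0.2538·0.9673 = 15.090 kPa
FS = 17.060 / 15.090 = 1.131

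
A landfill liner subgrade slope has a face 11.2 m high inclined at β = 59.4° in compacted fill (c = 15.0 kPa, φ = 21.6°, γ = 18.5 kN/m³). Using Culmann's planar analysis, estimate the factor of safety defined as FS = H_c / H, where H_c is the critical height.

FS = 1.10

H_c = (4c/γ) · sinβ cosφ / [1 − cos(β − φ)]
    = (4·15.0/18.5) · sin59.4°·cos21.6° / [1 − cos37.8°]
    = 3.243 · 0.8003 / 0.2098 = 12.37 m
FS = H_c / H = 12.37 / 11.2 = 1.104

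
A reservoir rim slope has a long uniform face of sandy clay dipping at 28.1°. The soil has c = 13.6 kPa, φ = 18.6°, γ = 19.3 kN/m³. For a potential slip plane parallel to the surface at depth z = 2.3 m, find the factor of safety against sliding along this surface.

For an infinite slope with a slip plane parallel to the surface (no pore pressure): FS = [c + γz cos²β tanφ] / [γz sinβ cosβ].
γz = 19.3·2.3 = 44.39 kN/m²
Numerator = 13.6 + 44.39·cos²28.1°·tan18.6° = 13.6 + 44.39·0.7781·0.3365 = 25.225 kPa
Denominator = 44.39·sin28.1°·cos28.1° = 44.39·0.4710·0.8821 = 18.444 kPa
FS = 25.225 / 18.444 = 1.368

FS = 1.37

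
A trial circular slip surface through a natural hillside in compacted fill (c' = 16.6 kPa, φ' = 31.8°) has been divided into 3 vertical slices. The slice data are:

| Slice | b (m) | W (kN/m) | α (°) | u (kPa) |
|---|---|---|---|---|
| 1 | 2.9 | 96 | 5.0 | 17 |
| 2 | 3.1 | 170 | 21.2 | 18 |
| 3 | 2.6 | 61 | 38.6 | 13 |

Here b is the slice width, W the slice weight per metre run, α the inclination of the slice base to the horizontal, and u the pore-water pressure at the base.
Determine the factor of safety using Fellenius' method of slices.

Ordinary method of slices: FS = Σ[c'·Δl_i + (W_i cosα_i − u_i·Δl_i)·tanφ'] / Σ W_i sinα_i, with Δl_i = b_i / cosα_i.
Slice 1: Δl = 2.9/cos5.0° = 2.911 m; N'_1 = 96·cos5.0° − 17·2.911 = 46.1; c'Δl = 48.32; W sinα = 8.4
Slice 2: Δl = 3.1/cos21.2° = 3.325 m; N'_2 = 170·cos21.2° − 18·3.325 = 98.6; c'Δl = 55.20; W sinα = 61.5
Slice 3: Δl = 2.6/cos38.6° = 3.327 m; N'_3 = 61·cos38.6° − 13·3.327 = 4.4; c'Δl = 55.23; W sinα = 38.1
Σc'Δl = 158.7 kN/m; ΣN' = 149.2 kN/m; ΣW sinα = 107.9 kN/m
Resisting = 158.7 + 149.2·tan31.8° = 158.7 + 92.5 = 251.3 kN/m
FS = 251.3 / 107.9 = 2.329

FS = 2.33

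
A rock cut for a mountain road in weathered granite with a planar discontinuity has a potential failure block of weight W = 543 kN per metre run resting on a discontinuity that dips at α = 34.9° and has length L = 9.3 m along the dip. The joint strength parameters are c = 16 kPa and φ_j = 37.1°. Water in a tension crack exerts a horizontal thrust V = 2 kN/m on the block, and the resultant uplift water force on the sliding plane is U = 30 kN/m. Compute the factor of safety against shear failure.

Resolving the block weight along and normal to the plane and applying the Mohr–Coulomb strength on the joint:
N' = W cosα − U − V sinα = 543·cos34.9° − 30 − 2·sin34.9° = 414.2 kN/m
Driving force T = W sinα + V cosα = 543·sin34.9° + 2·cos34.9° = 312.3 kN/m
Resisting force R = c·L + N'·tanφ_j = 16·9.3 + 414.2·tan37.1° = 148.8 + 313.3 = 462.1 kN/m
FS = R / T = 462.1 / 312.3 = 1.479

FS = 1.48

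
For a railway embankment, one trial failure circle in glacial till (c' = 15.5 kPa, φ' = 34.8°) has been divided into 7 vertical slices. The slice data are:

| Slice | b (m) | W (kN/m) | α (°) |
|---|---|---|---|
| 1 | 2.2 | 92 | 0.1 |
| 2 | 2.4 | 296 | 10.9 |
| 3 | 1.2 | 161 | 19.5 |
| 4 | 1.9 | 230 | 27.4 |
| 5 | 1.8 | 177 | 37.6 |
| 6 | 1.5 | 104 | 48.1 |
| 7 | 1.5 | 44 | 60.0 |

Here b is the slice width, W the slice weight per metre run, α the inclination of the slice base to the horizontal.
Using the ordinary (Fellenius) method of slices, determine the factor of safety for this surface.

Ordinary method of slices: FS = Σ[c'·Δl_i + (W_i cosα_i)·tanφ'] / Σ W_i sinα_i, with Δl_i = b_i / cosα_i.
Slice 1: Δl = 2.2/cos0.1° = 2.200 m; N'_1 = 92·cos0.1° = 92.0; c'Δl = 34.10; W sinα = 0.2
Slice 2: Δl = 2.4/cos10.9° = 2.444 m; N'_2 = 296·cos10.9° = 290.7; c'Δl = 37.88; W sinα = 56.0
Slice 3: Δl = 1.2/cos19.5° = 1.273 m; N'_3 = 161·cos19.5° = 151.8; c'Δl = 19.73; W sinα = 53.7
Slice 4: Δl = 1.9/cos27.4° = 2.140 m; N'_4 = 230·cos27.4° = 204.2; c'Δl = 33.17; W sinα = 105.8
Slice 5: Δl = 1.8/cos37.6° = 2.272 m; N'_5 = 177·cos37.6° = 140.2; c'Δl = 35.21; W sinα = 108.0
Slice 6: Δl = 1.5/cos48.1° = 2.246 m; N'_6 = 104·cos48.1° = 69.5; c'Δl = 34.81; W sinα = 77.4
Slice 7: Δl = 1.5/cos60.0° = 3.000 m; N'_7 = 44·cos60.0° = 22.0; c'Δl = 46.50; W sinα = 38.1
Σc'Δl = 241.4 kN/m; ΣN' = 970.3 kN/m; ΣW sinα = 439.2 kN/m
Resisting = 241.4 + 970.3·tan34.8° = 241.4 + 674.4 = 915.8 kN/m
FS = 915.8 / 439.2 = 2.085

FS = 2.09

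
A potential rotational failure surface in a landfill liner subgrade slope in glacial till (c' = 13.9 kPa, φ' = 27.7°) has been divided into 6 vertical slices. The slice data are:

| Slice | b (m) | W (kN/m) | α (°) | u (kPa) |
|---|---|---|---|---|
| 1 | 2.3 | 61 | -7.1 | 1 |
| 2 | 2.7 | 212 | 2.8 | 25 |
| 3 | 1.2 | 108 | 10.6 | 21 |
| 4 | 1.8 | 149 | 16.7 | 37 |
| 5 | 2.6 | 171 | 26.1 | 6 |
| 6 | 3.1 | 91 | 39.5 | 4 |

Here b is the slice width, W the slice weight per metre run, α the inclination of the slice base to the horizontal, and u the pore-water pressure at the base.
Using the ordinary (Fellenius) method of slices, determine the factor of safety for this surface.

FS = 2.50

Ordinary method of slices: FS = Σ[c'·Δl_i + (W_i cosα_i − u_i·Δl_i)·tanφ'] / Σ W_i sinα_i, with Δl_i = b_i / cosα_i.
Slice 1: Δl = 2.3/cos(-7.1°) = 2.318 m; N'_1 = 61·cos(-7.1°) − 1·2.318 = 58.2; c'Δl = 32.22; W sinα = -7.5
Slice 2: Δl = 2.7/cos2.8° = 2.703 m; N'_2 = 212·cos2.8° − 25·2.703 = 144.2; c'Δl = 37.57; W sinα = 10.4
Slice 3: Δl = 1.2/cos10.6° = 1.221 m; N'_3 = 108·cos10.6° − 21·1.221 = 80.5; c'Δl = 16.97; W sinα = 19.9
Slice 4: Δl = 1.8/cos16.7° = 1.879 m; N'_4 = 149·cos16.7° − 37·1.879 = 73.2; c'Δl = 26.12; W sinα = 42.8
Slice 5: Δl = 2.6/cos26.1° = 2.895 m; N'_5 = 171·cos26.1° − 6·2.895 = 136.2; c'Δl = 40.24; W sinα = 75.2
Slice 6: Δl = 3.1/cos39.5° = 4.017 m; N'_6 = 91·cos39.5° − 4·4.017 = 54.1; c'Δl = 55.84; W sinα = 57.9
Σc'Δl = 209.0 kN/m; ΣN' = 546.4 kN/m; ΣW sinα = 198.6 kN/m
Resisting = 209.0 + 546.4·tan27.7° = 209.0 + 286.9 = 495.8 kN/m
FS = 495.8 / 198.6 = 2.497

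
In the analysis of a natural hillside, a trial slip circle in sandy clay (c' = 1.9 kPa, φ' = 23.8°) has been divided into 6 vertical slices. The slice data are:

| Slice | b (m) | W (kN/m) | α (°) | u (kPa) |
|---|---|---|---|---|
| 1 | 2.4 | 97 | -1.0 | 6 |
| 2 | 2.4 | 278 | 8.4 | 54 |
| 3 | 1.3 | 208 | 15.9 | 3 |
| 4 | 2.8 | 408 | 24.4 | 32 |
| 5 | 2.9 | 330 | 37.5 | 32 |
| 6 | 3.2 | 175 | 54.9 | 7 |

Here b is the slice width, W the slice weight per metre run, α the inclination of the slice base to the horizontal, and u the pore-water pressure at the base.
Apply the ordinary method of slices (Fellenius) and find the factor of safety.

FS = 0.71

Ordinary method of slices: FS = Σ[c'·Δl_i + (W_i cosα_i − u_i·Δl_i)·tanφ'] / Σ W_i sinα_i, with Δl_i = b_i / cosα_i.
Slice 1: Δl = 2.4/cos(-1.0°) = 2.400 m; N'_1 = 97·cos(-1.0°) − 6·2.400 = 82.6; c'Δl = 4.56; W sinα = -1.7
Slice 2: Δl = 2.4/cos8.4° = 2.426 m; N'_2 = 278·cos8.4° − 54·2.426 = 144.0; c'Δl = 4.61; W sinα = 40.6
Slice 3: Δl = 1.3/cos15.9° = 1.352 m; N'_3 = 208·cos15.9° − 3·1.352 = 196.0; c'Δl = 2.57; W sinα = 57.0
Slice 4: Δl = 2.8/cos24.4° = 3.075 m; N'_4 = 408·cos24.4° − 32·3.075 = 273.2; c'Δl = 5.84; W sinα = 168.5
Slice 5: Δl = 2.9/cos37.5° = 3.655 m; N'_5 = 330·cos37.5° − 32·3.655 = 144.8; c'Δl = 6.95; W sinα = 200.9
Slice 6: Δl = 3.2/cos54.9° = 5.565 m; N'_6 = 175·cos54.9° − 7·5.565 = 61.7; c'Δl = 10.57; W sinα = 143.2
Σc'Δl = 35.1 kN/m; ΣN' = 902.3 kN/m; ΣW sinα = 608.5 kN/m
Resisting = 35.1 + 902.3·tan23.8° = 35.1 + 397.9 = 433.0 kN/m
FS = 433.0 / 608.5 = 0.712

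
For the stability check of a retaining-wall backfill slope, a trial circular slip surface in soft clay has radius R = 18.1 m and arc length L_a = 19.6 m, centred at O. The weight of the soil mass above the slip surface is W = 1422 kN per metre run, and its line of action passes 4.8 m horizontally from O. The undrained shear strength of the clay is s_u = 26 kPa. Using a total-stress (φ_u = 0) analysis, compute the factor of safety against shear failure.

Taking moments about the centre O, the resisting moment is provided by the undrained shear strength acting along the arc:
M_R = s_u·L_a·R = 26·19.60·18.1 = 9223.8 kN·m/m
M_D = W·d = 1422·4.8 = 6825.6 kN·m/m
FS = M_R / M_D = 9223.8 / 6825.6 = 1.351

FS = 1.35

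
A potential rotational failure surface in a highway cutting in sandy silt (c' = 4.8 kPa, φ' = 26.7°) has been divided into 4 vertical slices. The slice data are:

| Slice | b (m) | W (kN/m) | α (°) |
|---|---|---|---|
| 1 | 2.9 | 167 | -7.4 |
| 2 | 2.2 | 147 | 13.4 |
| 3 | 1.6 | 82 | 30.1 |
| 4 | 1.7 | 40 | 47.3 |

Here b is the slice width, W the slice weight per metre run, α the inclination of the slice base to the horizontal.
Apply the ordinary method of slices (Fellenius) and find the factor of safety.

Ordinary method of slices: FS = Σ[c'·Δl_i + (W_i cosα_i)·tanφ'] / Σ W_i sinα_i, with Δl_i = b_i / cosα_i.
Slice 1: Δl = 2.9/cos(-7.4°) = 2.924 m; N'_1 = 167·cos(-7.4°) = 165.6; c'Δl = 14.04; W sinα = -21.5
Slice 2: Δl = 2.2/cos13.4° = 2.262 m; N'_2 = 147·cos13.4° = 143.0; c'Δl = 10.86; W sinα = 34.1
Slice 3: Δl = 1.6/cos30.1° = 1.849 m; N'_3 = 82·cos30.1° = 70.9; c'Δl = 8.88; W sinα = 41.1
Slice 4: Δl = 1.7/cos47.3° = 2.507 m; N'_4 = 40·cos47.3° = 27.1; c'Δl = 12.03; W sinα = 29.4
Σc'Δl = 45.8 kN/m; ΣN' = 406.7 kN/m; ΣW sinα = 83.1 kN/m
Resisting = 45.8 + 406.7·tan26.7° = 45.8 + 204.5 = 250.3 kN/m
FS = 250.3 / 83.1 = 3.013

FS = 3.01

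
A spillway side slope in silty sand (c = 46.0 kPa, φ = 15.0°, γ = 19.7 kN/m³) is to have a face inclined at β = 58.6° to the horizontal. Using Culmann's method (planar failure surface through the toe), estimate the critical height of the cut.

H_c = 27.92 m

Culmann's analysis gives the critical failure plane at α_cr = (β + φ)/2 = (58.6 + 15.0)/2 = 36.8°, and the critical height
H_c = (4c/γ) · sinβ cosφ / [1 − cos(β − φ)]
    = (4·46.0/19.7) · sin58.6°·cos15.0° / [1 − cos(43.6°)]
    = 9.340 · 0.8536·0.9659 / [1 − 0.7242]
    = 9.340 · 0.8245 / 0.2758
    = 27.92 m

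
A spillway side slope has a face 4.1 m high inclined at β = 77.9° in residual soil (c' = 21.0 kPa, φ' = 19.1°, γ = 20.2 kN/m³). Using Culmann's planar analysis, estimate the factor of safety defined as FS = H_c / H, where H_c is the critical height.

H_c = (4c'/γ) · sinβ cosφ' / [1 − cos(β − φ')]
    = (4·21.0/20.2) · sin77.9°·cos19.1° / [1 − cos58.8°]
    = 4.158 · 0.9240 / 0.4820 = 7.97 m
FS = H_c / H = 7.97 / 4.1 = 1.944

FS = 1.94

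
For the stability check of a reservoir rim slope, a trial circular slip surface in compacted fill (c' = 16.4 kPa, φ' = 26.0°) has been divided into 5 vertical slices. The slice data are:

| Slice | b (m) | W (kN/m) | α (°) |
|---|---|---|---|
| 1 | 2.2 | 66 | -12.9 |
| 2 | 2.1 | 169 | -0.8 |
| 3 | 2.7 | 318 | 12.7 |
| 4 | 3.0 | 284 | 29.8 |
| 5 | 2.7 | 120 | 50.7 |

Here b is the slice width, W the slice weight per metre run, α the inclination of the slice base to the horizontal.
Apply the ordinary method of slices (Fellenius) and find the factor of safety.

FS = 2.32

Ordinary method of slices: FS = Σ[c'·Δl_i + (W_i cosα_i)·tanφ'] / Σ W_i sinα_i, with Δl_i = b_i / cosα_i.
Slice 1: Δl = 2.2/cos(-12.9°) = 2.257 m; N'_1 = 66·cos(-12.9°) = 64.3; c'Δl = 37.01; W sinα = -14.7
Slice 2: Δl = 2.1/cos(-0.8°) = 2.100 m; N'_2 = 169·cos(-0.8°) = 169.0; c'Δl = 34.44; W sinα = -2.4
Slice 3: Δl = 2.7/cos12.7° = 2.768 m; N'_3 = 318·cos12.7° = 310.2; c'Δl = 45.39; W sinα = 69.9
Slice 4: Δl = 3.0/cos29.8° = 3.457 m; N'_4 = 284·cos29.8° = 246.4; c'Δl = 56.70; W sinα = 141.1
Slice 5: Δl = 2.7/cos50.7° = 4.263 m; N'_5 = 120·cos50.7° = 76.0; c'Δl = 69.91; W sinα = 92.9
Σc'Δl = 243.5 kN/m; ΣN' = 866.0 kN/m; ΣW sinα = 286.8 kN/m
Resisting = 243.5 + 866.0·tan26.0° = 243.5 + 422.4 = 665.8 kN/m
FS = 665.8 / 286.8 = 2.321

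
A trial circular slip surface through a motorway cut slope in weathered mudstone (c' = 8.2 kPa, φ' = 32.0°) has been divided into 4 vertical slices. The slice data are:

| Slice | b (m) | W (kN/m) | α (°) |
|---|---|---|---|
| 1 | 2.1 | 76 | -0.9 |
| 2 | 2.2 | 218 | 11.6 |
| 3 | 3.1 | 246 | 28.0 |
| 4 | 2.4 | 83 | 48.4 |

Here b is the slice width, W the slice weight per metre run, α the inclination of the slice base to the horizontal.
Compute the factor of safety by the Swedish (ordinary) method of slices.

FS = 2.02

Ordinary method of slices: FS = Σ[c'·Δl_i + (W_i cosα_i)·tanφ'] / Σ W_i sinα_i, with Δl_i = b_i / cosα_i.
Slice 1: Δl = 2.1/cos(-0.9°) = 2.100 m; N'_1 = 76·cos(-0.9°) = 76.0; c'Δl = 17.22; W sinα = -1.2
Slice 2: Δl = 2.2/cos11.6° = 2.246 m; N'_2 = 218·cos11.6° = 213.5; c'Δl = 18.42; W sinα = 43.8
Slice 3: Δl = 3.1/cos28.0° = 3.511 m; N'_3 = 246·cos28.0° = 217.2; c'Δl = 28.79; W sinα = 115.5
Slice 4: Δl = 2.4/cos48.4° = 3.615 m; N'_4 = 83·cos48.4° = 55.1; c'Δl = 29.64; W sinα = 62.1
Σc'Δl = 94.1 kN/m; ΣN' = 561.8 kN/m; ΣW sinα = 220.2 kN/m
Resisting = 94.1 + 561.8·tan32.0° = 94.1 + 351.1 = 445.2 kN/m
FS = 445.2 / 220.2 = 2.022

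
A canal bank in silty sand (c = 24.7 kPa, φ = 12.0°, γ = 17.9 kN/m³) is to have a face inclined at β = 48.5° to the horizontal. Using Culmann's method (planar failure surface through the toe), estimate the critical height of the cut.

Culmann's analysis gives the critical failure plane at α_cr = (β + φ)/2 = (48.5 + 12.0)/2 = 30.2°, and the critical height
H_c = (4c/γ) · sinβ cosφ / [1 − cos(β − φ)]
    = (4·24.7/17.9) · sin48.5°·cos12.0° / [1 − cos(36.5°)]
    = 5.520 · 0.7490·0.9781 / [1 − 0.8039]
    = 5.520 · 0.7326 / 0.1961
    = 20.62 m

H_c = 20.62 m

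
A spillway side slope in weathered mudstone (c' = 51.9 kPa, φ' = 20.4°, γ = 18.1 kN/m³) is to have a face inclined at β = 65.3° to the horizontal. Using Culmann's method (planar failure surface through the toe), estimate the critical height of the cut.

H_c = 33.49 m

Culmann's analysis gives the critical failure plane at α_cr = (β + φ')/2 = (65.3 + 20.4)/2 = 42.8°, and the critical height
H_c = (4c'/γ) · sinβ cosφ' / [1 − cos(β − φ')]
    = (4·51.9/18.1) · sin65.3°·cos20.4° / [1 − cos(44.9°)]
    = 11.470 · 0.9085·0.9373 / [1 − 0.7083]
    = 11.470 · 0.8515 / 0.2917
    = 33.49 m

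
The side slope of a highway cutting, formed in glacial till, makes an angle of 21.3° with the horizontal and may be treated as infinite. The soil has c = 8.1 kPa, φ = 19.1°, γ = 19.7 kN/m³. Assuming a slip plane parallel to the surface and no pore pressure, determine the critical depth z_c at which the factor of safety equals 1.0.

Setting FS = 1.00 in FS = [c + γz cos²β tanφ] / [γz sinβ cosβ] and solving for z:
z = c / [γ cosβ (FS·sinβ − cosβ·tanφ)]
  = 8.1 / [19.7·cos21.3°·(1.00·sin21.3° − cos21.3°·tan19.1°)]
  = 8.1 / [19.7·0.9317·(1.00·0.3633 − 0.9317·0.3463)]
  = 8.1 / 0.7456 = 10.863 m

z_c = 10.86 m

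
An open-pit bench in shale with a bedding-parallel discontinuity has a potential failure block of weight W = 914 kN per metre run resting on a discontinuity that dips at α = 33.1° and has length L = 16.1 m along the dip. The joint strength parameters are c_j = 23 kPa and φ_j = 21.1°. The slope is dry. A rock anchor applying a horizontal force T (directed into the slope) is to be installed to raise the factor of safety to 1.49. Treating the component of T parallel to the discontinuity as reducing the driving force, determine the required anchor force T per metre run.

Resolving forces along and normal to the sliding plane, with the horizontal anchor force T adding T·sinα to the effective normal force and T·cosα acting up the plane against the driving force:
FS = [c_jL + (W cosα + T sinα) tanφ_j] / [W sinα − T cosα]
Without the anchor: N' = 765.7 kN/m, driving T_d = 499.1 kN/m, resisting R = 23·16.1 + 765.7·tan21.1° = 665.7 kN/m, FS = 1.33.
Setting FS = 1.49 and solving for T:
1.49·(499.1 − T cos33.1°) = 665.7 + T sin33.1°·tan21.1°
T·(sin33.1°·tan21.1° + 1.49·cos33.1°) = 1.49·499.1 − 665.7
T·(0.5461·0.3859 + 1.49·0.8377) = 743.7 − 665.7 = 78.0
T·1.4589 = 78.0
T = 53.4 kN/m

T = 53 kN/m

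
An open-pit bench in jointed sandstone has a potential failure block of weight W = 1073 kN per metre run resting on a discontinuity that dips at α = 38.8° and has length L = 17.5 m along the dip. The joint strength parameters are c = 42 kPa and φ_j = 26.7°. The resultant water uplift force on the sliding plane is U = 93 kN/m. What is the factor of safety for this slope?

Resolving the block weight along and normal to the plane and applying the Mohr–Coulomb strength on the joint:
N' = W cosα − U = 1073·cos38.8° − 93 = 743.2 kN/m
Driving force T = W sinα = 1073·sin38.8° = 672.3 kN/m
Resisting force R = c·L + N'·tanφ_j = 42·17.5 + 743.2·tan26.7° = 735.0 + 373.8 = 1108.8 kN/m
FS = R / T = 1108.8 / 672.3 = 1.649

FS = 1.65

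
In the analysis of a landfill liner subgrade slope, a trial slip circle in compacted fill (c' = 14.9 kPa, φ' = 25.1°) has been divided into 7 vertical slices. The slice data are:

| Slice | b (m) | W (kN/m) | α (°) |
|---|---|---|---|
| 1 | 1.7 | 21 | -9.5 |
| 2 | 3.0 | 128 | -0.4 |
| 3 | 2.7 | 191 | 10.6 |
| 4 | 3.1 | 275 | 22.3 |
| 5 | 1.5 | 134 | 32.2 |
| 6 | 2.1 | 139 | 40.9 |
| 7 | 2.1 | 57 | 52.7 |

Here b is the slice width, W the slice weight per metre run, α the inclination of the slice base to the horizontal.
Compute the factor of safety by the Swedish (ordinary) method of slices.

FS = 1.97

Ordinary method of slices: FS = Σ[c'·Δl_i + (W_i cosα_i)·tanφ'] / Σ W_i sinα_i, with Δl_i = b_i / cosα_i.
Slice 1: Δl = 1.7/cos(-9.5°) = 1.724 m; N'_1 = 21·cos(-9.5°) = 20.7; c'Δl = 25.68; W sinα = -3.5
Slice 2: Δl = 3.0/cos(-0.4°) = 3.000 m; N'_2 = 128·cos(-0.4°) = 128.0; c'Δl = 44.70; W sinα = -0.9
Slice 3: Δl = 2.7/cos10.6° = 2.747 m; N'_3 = 191·cos10.6° = 187.7; c'Δl = 40.93; W sinα = 35.1
Slice 4: Δl = 3.1/cos22.3° = 3.351 m; N'_4 = 275·cos22.3° = 254.4; c'Δl = 49.92; W sinα = 104.4
Slice 5: Δl = 1.5/cos32.2° = 1.773 m; N'_5 = 134·cos32.2° = 113.4; c'Δl = 26.41; W sinα = 71.4
Slice 6: Δl = 2.1/cos40.9° = 2.778 m; N'_6 = 139·cos40.9° = 105.1; c'Δl = 41.40; W sinα = 91.0
Slice 7: Δl = 2.1/cos52.7° = 3.465 m; N'_7 = 57·cos52.7° = 34.5; c'Δl = 51.63; W sinα = 45.3
Σc'Δl = 280.7 kN/m; ΣN' = 843.9 kN/m; ΣW sinα = 342.9 kN/m
Resisting = 280.7 + 843.9·tan25.1° = 280.7 + 395.3 = 676.0 kN/m
FS = 676.0 / 342.9 = 1.971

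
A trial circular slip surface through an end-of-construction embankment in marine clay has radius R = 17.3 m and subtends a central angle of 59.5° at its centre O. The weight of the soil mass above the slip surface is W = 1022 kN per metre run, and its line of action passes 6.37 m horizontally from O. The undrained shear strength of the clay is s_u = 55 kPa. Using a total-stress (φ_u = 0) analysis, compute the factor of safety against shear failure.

FS = 2.63

Taking moments about the centre O, the resisting moment is provided by the undrained shear strength acting along the arc:
Arc length L_a = R·θ = 17.3·(59.5°·π/180) = 17.3·1.0385 = 17.97 m
M_R = s_u·L_a·R = 55·17.97·17.3 = 17094.2 kN·m/m
M_D = W·d = 1022·6.37 = 6510.1 kN·m/m
FS = M_R / M_D = 17094.2 / 6510.1 = 2.626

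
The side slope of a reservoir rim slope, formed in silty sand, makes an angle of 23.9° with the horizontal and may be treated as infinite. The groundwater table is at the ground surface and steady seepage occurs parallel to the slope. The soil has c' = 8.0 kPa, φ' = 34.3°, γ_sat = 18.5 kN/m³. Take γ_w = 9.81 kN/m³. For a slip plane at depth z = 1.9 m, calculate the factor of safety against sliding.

With seepage parallel to the slope and the water table at the surface, the effective normal stress on the slip plane uses the buoyant unit weight γ' = γ_sat − γ_w while the driving shear stress uses γ_sat:
FS = [c' + γ' z cos²β tanφ'] / [γ_sat z sinβ cosβ]
γ' = 18.5 − 9.81 = 8.69 kN/m³
Numerator = 8.0 + 8.69·1.9·cos²23.9°·tan34.3° = 8.0 + 8.69·1.9·0.8359·0.6822 = 17.414 kPa
Denominator = 18.5·1.9·sin23.9°·cos23.9° = 18.5·1.9·0.4051·0.9143 = 13.020 kPa
FS = 17.414 / 13.020 = 1.338

FS = 1.34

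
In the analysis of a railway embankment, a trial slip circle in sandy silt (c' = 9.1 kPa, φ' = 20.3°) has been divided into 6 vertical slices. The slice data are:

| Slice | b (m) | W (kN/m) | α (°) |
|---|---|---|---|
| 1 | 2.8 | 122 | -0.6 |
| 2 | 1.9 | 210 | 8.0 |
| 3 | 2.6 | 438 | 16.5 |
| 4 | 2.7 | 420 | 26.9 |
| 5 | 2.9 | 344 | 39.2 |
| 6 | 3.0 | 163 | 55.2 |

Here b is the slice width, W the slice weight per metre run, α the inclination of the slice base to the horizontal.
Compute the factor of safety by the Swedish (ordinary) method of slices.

Ordinary method of slices: FS = Σ[c'·Δl_i + (W_i cosα_i)·tanφ'] / Σ W_i sinα_i, with Δl_i = b_i / cosα_i.
Slice 1: Δl = 2.8/cos(-0.6°) = 2.800 m; N'_1 = 122·cos(-0.6°) = 122.0; c'Δl = 25.48; W sinα = -1.3
Slice 2: Δl = 1.9/cos8.0° = 1.919 m; N'_2 = 210·cos8.0° = 208.0; c'Δl = 17.46; W sinα = 29.2
Slice 3: Δl = 2.6/cos16.5° = 2.712 m; N'_3 = 438·cos16.5° = 420.0; c'Δl = 24.68; W sinα = 124.4
Slice 4: Δl = 2.7/cos26.9° = 3.028 m; N'_4 = 420·cos26.9° = 374.6; c'Δl = 27.55; W sinα = 190.0
Slice 5: Δl = 2.9/cos39.2° = 3.742 m; N'_5 = 344·cos39.2° = 266.6; c'Δl = 34.05; W sinα = 217.4
Slice 6: Δl = 3.0/cos55.2° = 5.257 m; N'_6 = 163·cos55.2° = 93.0; c'Δl = 47.83; W sinα = 133.8
Σc'Δl = 177.1 kN/m; ΣN' = 1484.1 kN/m; ΣW sinα = 693.6 kN/m
Resisting = 177.1 + 1484.1·tan20.3° = 177.1 + 549.0 = 726.0 kN/m
FS = 726.0 / 693.6 = 1.047

FS = 1.05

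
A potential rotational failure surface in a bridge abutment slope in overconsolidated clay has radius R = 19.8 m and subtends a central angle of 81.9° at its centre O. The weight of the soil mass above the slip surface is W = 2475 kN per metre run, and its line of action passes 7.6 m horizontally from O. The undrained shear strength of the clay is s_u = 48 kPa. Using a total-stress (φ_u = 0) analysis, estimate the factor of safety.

FS = 1.43

Taking moments about the centre O, the resisting moment is provided by the undrained shear strength acting along the arc:
Arc length L_a = R·θ = 19.8·(81.9°·π/180) = 19.8·1.4294 = 28.30 m
M_R = s_u·L_a·R = 48·28.30·19.8 = 26898.8 kN·m/m
M_D = W·d = 2475·7.6 = 18810.0 kN·m/m
FS = M_R / M_D = 26898.8 / 18810.0 = 1.430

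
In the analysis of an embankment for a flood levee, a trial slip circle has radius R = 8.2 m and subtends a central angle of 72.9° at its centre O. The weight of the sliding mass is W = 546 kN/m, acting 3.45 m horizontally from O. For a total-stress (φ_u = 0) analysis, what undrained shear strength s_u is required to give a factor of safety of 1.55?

FS = s_u·L_a·R / (W·d), so s_u = FS·W·d / (L_a·R).
Arc length L_a = R·θ = 8.2·(72.9°·π/180) = 8.2·1.2723 = 10.43 m
s_u = 1.55·546·3.45 / (10.43·8.2) = 2919.7 / 85.55 = 34.13 kPa

s_u = 34.1 kPa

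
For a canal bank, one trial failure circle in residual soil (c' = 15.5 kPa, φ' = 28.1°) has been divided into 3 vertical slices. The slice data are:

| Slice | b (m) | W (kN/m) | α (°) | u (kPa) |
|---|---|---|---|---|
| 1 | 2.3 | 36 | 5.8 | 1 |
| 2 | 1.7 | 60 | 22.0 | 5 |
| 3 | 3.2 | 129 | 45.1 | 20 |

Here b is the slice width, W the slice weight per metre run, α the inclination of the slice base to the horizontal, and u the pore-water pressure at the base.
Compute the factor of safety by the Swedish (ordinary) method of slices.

Ordinary method of slices: FS = Σ[c'·Δl_i + (W_i cosα_i − u_i·Δl_i)·tanφ'] / Σ W_i sinα_i, with Δl_i = b_i / cosα_i.
Slice 1: Δl = 2.3/cos5.8° = 2.312 m; N'_1 = 36·cos5.8° − 1·2.312 = 33.5; c'Δl = 35.83; W sinα = 3.6
Slice 2: Δl = 1.7/cos22.0° = 1.834 m; N'_2 = 60·cos22.0° − 5·1.834 = 46.5; c'Δl = 28.42; W sinα = 22.5
Slice 3: Δl = 3.2/cos45.1° = 4.533 m; N'_3 = 129·cos45.1° − 20·4.533 = 0.4; c'Δl = 70.27; W sinα = 91.4
Σc'Δl = 134.5 kN/m; ΣN' = 80.4 kN/m; ΣW sinα = 117.5 kN/m
Resisting = 134.5 + 80.4·tan28.1° = 134.5 + 42.9 = 177.4 kN/m
FS = 177.4 / 117.5 = 1.510

FS = 1.51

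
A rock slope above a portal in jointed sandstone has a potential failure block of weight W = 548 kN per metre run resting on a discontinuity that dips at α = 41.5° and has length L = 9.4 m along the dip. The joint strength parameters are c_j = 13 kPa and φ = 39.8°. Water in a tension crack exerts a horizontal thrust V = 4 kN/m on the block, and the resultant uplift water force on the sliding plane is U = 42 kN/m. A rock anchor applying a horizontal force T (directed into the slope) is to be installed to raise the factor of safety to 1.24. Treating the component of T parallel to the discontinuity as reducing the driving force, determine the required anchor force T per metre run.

Resolving forces along and normal to the sliding plane, with the horizontal anchor force T adding T·sinα to the effective normal force and T·cosα acting up the plane against the driving force:
FS = [c_jL + (W cosα − U − V sinα + T sinα) tanφ] / [W sinα + V cosα − T cosα]
Without the anchor: N' = 365.8 kN/m, driving T_d = 366.1 kN/m, resisting R = 13·9.4 + 365.8·tan39.8° = 427.0 kN/m, FS = 1.17.
Setting FS = 1.24 and solving for T:
1.24·(366.1 − T cos41.5°) = 427.0 + T sin41.5°·tan39.8°
T·(sin41.5°·tan39.8° + 1.24·cos41.5°) = 1.24·366.1 − 427.0
T·(0.6626·0.8332 + 1.24·0.7490) = 454.0 − 427.0 = 27.0
T·1.4808 = 27.0
T = 18.3 kN/m

T = 18 kN/m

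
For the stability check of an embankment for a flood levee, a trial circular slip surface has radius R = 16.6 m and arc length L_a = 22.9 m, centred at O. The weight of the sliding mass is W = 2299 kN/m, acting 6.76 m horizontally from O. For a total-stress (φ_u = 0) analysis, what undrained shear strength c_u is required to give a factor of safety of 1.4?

c_u = 57.2 kPa

FS = c_u·L_a·R / (W·d), so c_u = FS·W·d / (L_a·R).
c_u = 1.4·2299·6.76 / (22.90·16.6) = 21757.7 / 380.14 = 57.24 kPa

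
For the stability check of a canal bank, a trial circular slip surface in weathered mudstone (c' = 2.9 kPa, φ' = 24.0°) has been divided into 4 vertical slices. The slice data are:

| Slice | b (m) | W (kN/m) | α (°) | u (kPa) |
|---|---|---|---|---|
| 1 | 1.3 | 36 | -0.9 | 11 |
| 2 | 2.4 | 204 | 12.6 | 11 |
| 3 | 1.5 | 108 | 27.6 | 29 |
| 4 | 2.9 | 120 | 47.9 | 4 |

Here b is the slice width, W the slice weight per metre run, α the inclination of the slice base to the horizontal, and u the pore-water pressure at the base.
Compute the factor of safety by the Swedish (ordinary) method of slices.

FS = 0.89

Ordinary method of slices: FS = Σ[c'·Δl_i + (W_i cosα_i − u_i·Δl_i)·tanφ'] / Σ W_i sinα_i, with Δl_i = b_i / cosα_i.
Slice 1: Δl = 1.3/cos(-0.9°) = 1.300 m; N'_1 = 36·cos(-0.9°) − 11·1.300 = 21.7; c'Δl = 3.77; W sinα = -0.6
Slice 2: Δl = 2.4/cos12.6° = 2.459 m; N'_2 = 204·cos12.6° − 11·2.459 = 172.0; c'Δl = 7.13; W sinα = 44.5
Slice 3: Δl = 1.5/cos27.6° = 1.693 m; N'_3 = 108·cos27.6° − 29·1.693 = 46.6; c'Δl = 4.91; W sinα = 50.0
Slice 4: Δl = 2.9/cos47.9° = 4.326 m; N'_4 = 120·cos47.9° − 4·4.326 = 63.1; c'Δl = 12.54; W sinα = 89.0
Σc'Δl = 28.4 kN/m; ΣN' = 303.5 kN/m; ΣW sinα = 183.0 kN/m
Resisting = 28.4 + 303.5·tan24.0° = 28.4 + 135.1 = 163.5 kN/m
FS = 163.5 / 183.0 = 0.893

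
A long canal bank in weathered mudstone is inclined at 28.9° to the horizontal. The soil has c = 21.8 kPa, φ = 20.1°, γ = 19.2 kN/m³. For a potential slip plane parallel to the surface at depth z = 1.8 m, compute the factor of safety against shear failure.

FS = 2.15

For an infinite slope with a slip plane parallel to the surface (no pore pressure): FS = [c + γz cos²β tanφ] / [γz sinβ cosβ].
γz = 19.2·1.8 = 34.56 kN/m²
Numerator = 21.8 + 34.56·cos²28.9°·tan20.1° = 21.8 + 34.56·0.7664·0.3659 = 31.493 kPa
Denominator = 34.56·sin28.9°·cos28.9° = 34.56·0.4833·0.8755 = 14.622 kPa
FS = 31.493 / 14.622 = 2.154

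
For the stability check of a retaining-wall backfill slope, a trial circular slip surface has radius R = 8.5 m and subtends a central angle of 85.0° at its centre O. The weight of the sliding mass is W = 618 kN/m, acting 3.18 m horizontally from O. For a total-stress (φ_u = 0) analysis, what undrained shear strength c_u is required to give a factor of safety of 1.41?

c_u = 25.9 kPa

FS = c_u·L_a·R / (W·d), so c_u = FS·W·d / (L_a·R).
Arc length L_a = R·θ = 8.5·(85.0°·π/180) = 8.5·1.4835 = 12.61 m
c_u = 1.41·618·3.18 / (12.61·8.5) = 2771.0 / 107.19 = 25.85 kPa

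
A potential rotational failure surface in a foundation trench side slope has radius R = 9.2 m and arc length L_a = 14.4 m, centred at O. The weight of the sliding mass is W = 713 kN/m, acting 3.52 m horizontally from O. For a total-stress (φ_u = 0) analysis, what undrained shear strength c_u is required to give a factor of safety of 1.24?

c_u = 23.5 kPa

FS = c_u·L_a·R / (W·d), so c_u = FS·W·d / (L_a·R).
c_u = 1.24·713·3.52 / (14.40·9.2) = 3112.1 / 132.48 = 23.49 kPa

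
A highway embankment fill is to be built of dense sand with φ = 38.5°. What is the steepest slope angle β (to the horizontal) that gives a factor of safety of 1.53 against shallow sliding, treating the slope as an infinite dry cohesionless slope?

For an infinite dry cohesionless slope FS = tanφ/tanβ, so tanβ = tanφ / FS.
tanβ = tan38.5° / 1.53 = 0.7954 / 1.53 = 0.5199
β = arctan(0.5199) = 27.47°

β = 27.5°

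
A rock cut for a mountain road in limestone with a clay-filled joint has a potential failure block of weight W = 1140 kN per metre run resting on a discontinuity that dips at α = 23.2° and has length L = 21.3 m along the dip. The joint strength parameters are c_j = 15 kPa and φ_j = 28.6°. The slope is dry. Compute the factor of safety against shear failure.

FS = 1.98

Resolving the block weight along and normal to the plane and applying the Mohr–Coulomb strength on the joint:
N' = W cosα = 1140·cos23.2° = 1047.8 kN/m
Driving force T = W sinα = 1140·sin23.2° = 449.1 kN/m
Resisting force R = c_j·L + N'·tanφ_j = 15·21.3 + 1047.8·tan28.6° = 319.5 + 571.3 = 890.8 kN/m
FS = R / T = 890.8 / 449.1 = 1.984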